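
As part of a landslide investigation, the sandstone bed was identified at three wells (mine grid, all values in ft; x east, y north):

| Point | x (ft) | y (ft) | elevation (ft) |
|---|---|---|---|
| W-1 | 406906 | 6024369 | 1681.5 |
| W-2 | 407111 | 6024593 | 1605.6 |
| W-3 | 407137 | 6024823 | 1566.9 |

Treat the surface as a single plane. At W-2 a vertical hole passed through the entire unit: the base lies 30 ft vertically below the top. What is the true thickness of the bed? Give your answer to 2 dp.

29.06 ft

Let the plane be z = a·x + b·y + c.
W-2−W-1: 205a + 224b = −75.9;  W-3−W-1: 231a + 454b = −114.6.
Solving gives a = −0.21266, b = −0.14422.
|∇z| = √(a²+b²) = 0.25695, so dip δ = arctan(0.25695) = 14.41°.
True thickness = vertical thickness × cos δ = 30 × cos 14.41° = 29.06 ft.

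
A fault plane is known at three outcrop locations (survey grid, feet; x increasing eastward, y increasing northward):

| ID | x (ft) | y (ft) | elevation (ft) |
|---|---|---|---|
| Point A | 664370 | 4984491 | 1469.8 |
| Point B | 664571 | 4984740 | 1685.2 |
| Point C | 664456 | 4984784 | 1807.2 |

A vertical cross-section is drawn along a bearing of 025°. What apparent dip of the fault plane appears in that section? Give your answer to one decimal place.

Two edge vectors: Point A→Point B = (201, 249, 215.4), Point A→Point C = (86, 293, 337.4).
Normal n = (Point A→Point B) × (Point A→Point C) = (20900.4, -49293, 37479).
So ∂z/∂x = −n_x/n_z = −0.55766 and ∂z/∂y = −n_y/n_z = 1.31522.
Unit vector along 025° is (sin 25°, cos 25°) = (0.4226, 0.9063).
Slope in that direction = a·(0.4226) + b·(0.9063) = 0.95632.
Apparent dip = arctan|0.95632| = 43.7° (true dip is 55.0°, so apparent ≤ true as expected).

43.7°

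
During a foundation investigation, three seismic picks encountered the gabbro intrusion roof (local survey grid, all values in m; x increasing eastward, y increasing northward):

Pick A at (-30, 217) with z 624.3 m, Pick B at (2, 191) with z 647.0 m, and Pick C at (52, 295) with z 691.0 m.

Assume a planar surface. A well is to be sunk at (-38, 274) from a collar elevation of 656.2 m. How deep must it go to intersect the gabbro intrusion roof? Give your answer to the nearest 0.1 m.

34.6 m

Let the plane be z = a·x + b·y + c.
Pick B−Pick A: 32a − 26b = 22.7;  Pick C−Pick A: 82a + 78b = 66.7.
Solving gives a = 0.75730, b = 0.05899.
Then c = 624.3 − a·-30 − b·217 = 634.22.
At (-38, 274): z_contact = −28.78 + 16.16 + 634.22 = 621.60 m.
Depth below ground = 656.2 − 621.60 = 34.6 m.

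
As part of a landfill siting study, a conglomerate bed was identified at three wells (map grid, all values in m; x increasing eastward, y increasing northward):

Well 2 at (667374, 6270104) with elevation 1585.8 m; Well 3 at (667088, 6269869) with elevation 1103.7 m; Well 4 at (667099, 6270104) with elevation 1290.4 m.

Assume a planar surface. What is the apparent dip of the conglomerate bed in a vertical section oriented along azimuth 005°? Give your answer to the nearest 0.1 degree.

39.9°

Let the plane be z = a·x + b·y + c.
Well 3−Well 2: −286a − 235b = −482.1;  Well 4−Well 2: −275a + 0b = −295.4.
Solving gives a = 1.07418, b = 0.74419.
Unit vector along 005° is (sin 5°, cos 5°) = (0.0872, 0.9962).
Slope in that direction = a·(0.0872) + b·(0.9962) = 0.83498.
Apparent dip = arctan|0.83498| = 39.9° (true dip is 52.6°, so apparent ≤ true as expected).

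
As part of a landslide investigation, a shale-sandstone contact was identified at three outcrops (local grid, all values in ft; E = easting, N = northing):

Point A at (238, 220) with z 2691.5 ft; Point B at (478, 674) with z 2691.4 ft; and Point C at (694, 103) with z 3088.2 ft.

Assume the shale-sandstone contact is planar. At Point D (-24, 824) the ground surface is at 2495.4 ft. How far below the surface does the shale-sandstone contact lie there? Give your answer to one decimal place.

249.3 ft

Let the plane be z = a·E + b·N + c.
Point B−Point A: 240a + 454b = −0.1;  Point C−Point A: 456a − 117b = 396.7.
Solving gives a = 0.76600, b = −0.40516.
Then c = 2691.5 − a·238 − b·220 = 2598.33.
At (-24, 824): z_contact = −18.38 − 333.85 + 2598.33 = 2246.09 ft.
Depth below ground = 2495.4 − 2246.09 = 249.3 ft.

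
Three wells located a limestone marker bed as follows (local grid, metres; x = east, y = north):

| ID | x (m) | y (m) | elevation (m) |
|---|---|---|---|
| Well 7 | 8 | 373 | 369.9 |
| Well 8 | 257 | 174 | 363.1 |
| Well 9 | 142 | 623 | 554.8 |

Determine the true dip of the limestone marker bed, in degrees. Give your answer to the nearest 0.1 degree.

Let the plane be z = a·x + b·y + c.
Well 8−Well 7: 249a − 199b = −6.8;  Well 9−Well 7: 134a + 250b = 184.9.
Solving gives a = 0.39470, b = 0.52804.
Gradient magnitude |∇z| = √(a² + b²) = √(0.15579 + 0.27883) = 0.65925.
True dip = arctan(0.65925) = 33.4°, dipping toward SW (azimuth ≈ 217°).

33.4°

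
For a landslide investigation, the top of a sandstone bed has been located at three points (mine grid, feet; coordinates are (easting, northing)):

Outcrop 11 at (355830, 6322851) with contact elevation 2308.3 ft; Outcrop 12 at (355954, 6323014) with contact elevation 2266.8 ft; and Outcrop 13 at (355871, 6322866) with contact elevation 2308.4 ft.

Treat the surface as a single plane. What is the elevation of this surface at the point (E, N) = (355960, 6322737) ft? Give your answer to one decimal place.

Two edge vectors: Outcrop 11→Outcrop 12 = (124, 163, -41.5), Outcrop 11→Outcrop 13 = (41, 15, 0.1).
Normal n = (Outcrop 11→Outcrop 12) × (Outcrop 11→Outcrop 13) = (638.8, -1713.9, -4823).
So ∂z/∂E = −n_x/n_z = 0.132448683 and ∂z/∂N = −n_y/n_z = −0.355359735.
Intercept c from Outcrop 11: 2308.3 − 47129.22 + 2246886.65 = 2202065.74.
At (355960, 6322737): z = 47146.4 − 2246846.1 + 2202065.74 = 2366.0 ft.

2366.0 ft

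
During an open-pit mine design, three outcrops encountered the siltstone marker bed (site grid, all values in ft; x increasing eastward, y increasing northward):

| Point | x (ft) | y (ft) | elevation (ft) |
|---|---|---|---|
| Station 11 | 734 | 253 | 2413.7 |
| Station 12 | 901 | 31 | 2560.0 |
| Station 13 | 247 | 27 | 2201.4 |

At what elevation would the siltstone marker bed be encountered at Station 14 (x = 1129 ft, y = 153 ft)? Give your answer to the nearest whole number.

Let the plane be z = a·x + b·y + c.
Station 12−Station 11: 167a − 222b = 146.3;  Station 13−Station 11: −487a − 226b = −212.3.
Solving gives a = 0.54982, b = −0.24541.
Then c = 2413.7 − a·734 − b·253 = 2072.22.
At (1129, 153): z = 620.7 − 37.5 + 2072.22 = 2655.4 ft.

2655 ft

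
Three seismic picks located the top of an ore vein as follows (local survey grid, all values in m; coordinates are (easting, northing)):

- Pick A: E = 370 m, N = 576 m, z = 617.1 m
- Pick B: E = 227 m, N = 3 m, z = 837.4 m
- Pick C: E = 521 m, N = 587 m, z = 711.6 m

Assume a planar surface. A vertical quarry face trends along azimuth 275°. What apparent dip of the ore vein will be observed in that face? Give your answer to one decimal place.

35.4°

Two edge vectors: Pick A→Pick B = (-143, -573, 220.3), Pick A→Pick C = (151, 11, 94.5).
Normal n = (Pick A→Pick B) × (Pick A→Pick C) = (-56571.8, 46778.8, 84950).
So ∂z/∂E = −n_x/n_z = 0.66594 and ∂z/∂N = −n_y/n_z = −0.55066.
Unit vector along 275° is (sin 275°, cos 275°) = (-0.9962, 0.0872).
Slope in that direction = a·(-0.9962) + b·(0.0872) = −0.71140.
Apparent dip = arctan|0.71140| = 35.4° (true dip is 40.8°, so apparent ≤ true as expected).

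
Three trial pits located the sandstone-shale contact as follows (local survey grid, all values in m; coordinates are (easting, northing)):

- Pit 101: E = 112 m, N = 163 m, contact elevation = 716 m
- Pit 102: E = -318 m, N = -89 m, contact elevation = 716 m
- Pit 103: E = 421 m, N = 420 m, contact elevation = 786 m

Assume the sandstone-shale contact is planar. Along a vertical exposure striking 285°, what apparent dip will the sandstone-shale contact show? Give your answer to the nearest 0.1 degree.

37.3°

Let the plane be z = a·E + b·N + c.
Pit 102−Pit 101: −430a − 252b = 0;  Pit 103−Pit 101: 309a + 257b = 70.
Solving gives a = −0.54041, b = 0.92212.
Unit vector along 285° is (sin 285°, cos 285°) = (-0.9659, 0.2588).
Slope in that direction = a·(-0.9659) + b·(0.2588) = 0.76066.
Apparent dip = arctan|0.76066| = 37.3° (true dip is 46.9°, so apparent ≤ true as expected).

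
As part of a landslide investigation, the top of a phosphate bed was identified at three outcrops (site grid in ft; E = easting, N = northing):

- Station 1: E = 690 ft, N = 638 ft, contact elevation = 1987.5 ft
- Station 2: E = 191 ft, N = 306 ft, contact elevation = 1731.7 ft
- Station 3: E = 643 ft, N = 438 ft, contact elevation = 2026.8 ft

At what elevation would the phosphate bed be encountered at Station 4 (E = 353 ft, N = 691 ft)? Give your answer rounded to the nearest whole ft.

1711 ft

Two edge vectors: Station 1→Station 2 = (-499, -332, -255.8), Station 1→Station 3 = (-47, -200, 39.3).
Normal n = (Station 1→Station 2) × (Station 1→Station 3) = (-64207.6, 31633.3, 84196).
So ∂z/∂E = −n_x/n_z = 0.76260 and ∂z/∂N = −n_y/n_z = −0.37571.
Intercept c from Station 1: 1987.5 − 526.19 + 239.70 = 1701.01.
At (353, 691): z = 269.2 − 259.6 + 1701.01 = 1710.6 ft.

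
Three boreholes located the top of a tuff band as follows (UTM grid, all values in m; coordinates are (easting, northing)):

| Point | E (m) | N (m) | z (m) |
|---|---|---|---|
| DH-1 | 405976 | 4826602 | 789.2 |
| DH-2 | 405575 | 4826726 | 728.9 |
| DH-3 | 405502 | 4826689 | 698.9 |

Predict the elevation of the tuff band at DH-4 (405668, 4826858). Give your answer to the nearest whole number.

Let the plane be z = a·E + b·N + c.
DH-2−DH-1: −401a + 124b = −60.3;  DH-3−DH-1: −474a + 87b = −90.3.
Solving gives a = 0.24911466, b = 0.31931433.
Then c = 789.2 − a·405976 − b·4826602 = −1641548.55.
At (405668, 4826858): z = 101057.8 + 1541284.9 − 1641548.55 = 794.2 m.

794 m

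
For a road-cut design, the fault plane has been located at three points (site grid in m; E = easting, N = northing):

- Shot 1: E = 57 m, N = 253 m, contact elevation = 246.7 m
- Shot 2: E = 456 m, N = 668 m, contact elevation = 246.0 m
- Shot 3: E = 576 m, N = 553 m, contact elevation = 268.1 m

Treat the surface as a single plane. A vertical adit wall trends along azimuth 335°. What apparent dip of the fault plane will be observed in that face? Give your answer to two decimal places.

Two edge vectors: Shot 1→Shot 2 = (399, 415, -0.7), Shot 1→Shot 3 = (519, 300, 21.4).
Normal n = (Shot 1→Shot 2) × (Shot 1→Shot 3) = (9091, -8901.9, -95685).
So ∂z/∂E = −n_x/n_z = 0.09501 and ∂z/∂N = −n_y/n_z = −0.09303.
Unit vector along 335° is (sin 335°, cos 335°) = (-0.4226, 0.9063).
Slope in that direction = a·(-0.4226) + b·(0.9063) = −0.12447.
Apparent dip = arctan|0.12447| = 7.10° (true dip is 7.6°, so apparent ≤ true as expected).

7.10°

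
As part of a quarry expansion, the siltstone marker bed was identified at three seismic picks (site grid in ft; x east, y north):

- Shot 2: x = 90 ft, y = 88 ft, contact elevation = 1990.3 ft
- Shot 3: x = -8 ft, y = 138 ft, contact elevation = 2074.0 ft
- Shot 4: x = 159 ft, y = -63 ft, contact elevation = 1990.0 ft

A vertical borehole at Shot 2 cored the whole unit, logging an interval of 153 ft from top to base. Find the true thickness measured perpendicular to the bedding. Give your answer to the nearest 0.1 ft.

Two edge vectors: Shot 2→Shot 3 = (-98, 50, 83.7), Shot 2→Shot 4 = (69, -151, -0.3).
Normal n = (Shot 2→Shot 3) × (Shot 2→Shot 4) = (12623.7, 5745.9, 11348).
So ∂z/∂x = −n_x/n_z = −1.11242 and ∂z/∂y = −n_y/n_z = −0.50634.
|∇z| = √(a²+b²) = 1.22223, so dip δ = arctan(1.22223) = 50.71°.
True thickness = vertical thickness × cos δ = 153 × cos 50.71° = 96.9 ft.

96.9 ft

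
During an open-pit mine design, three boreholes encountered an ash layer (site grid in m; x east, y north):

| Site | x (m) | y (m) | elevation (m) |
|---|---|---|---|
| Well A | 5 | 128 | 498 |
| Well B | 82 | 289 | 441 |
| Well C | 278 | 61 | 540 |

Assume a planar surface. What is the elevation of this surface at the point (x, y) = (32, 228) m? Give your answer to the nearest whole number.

461 m

Two edge vectors: Well A→Well B = (77, 161, -57), Well A→Well C = (273, -67, 42).
Normal n = (Well A→Well B) × (Well A→Well C) = (2943, -18795, -49112).
So ∂z/∂x = −n_x/n_z = 0.05992 and ∂z/∂y = −n_y/n_z = −0.38270.
Intercept c from Well A: 498 − 0.30 + 48.99 = 546.69.
At (32, 228): z = 1.9 − 87.3 + 546.69 = 461.3 m.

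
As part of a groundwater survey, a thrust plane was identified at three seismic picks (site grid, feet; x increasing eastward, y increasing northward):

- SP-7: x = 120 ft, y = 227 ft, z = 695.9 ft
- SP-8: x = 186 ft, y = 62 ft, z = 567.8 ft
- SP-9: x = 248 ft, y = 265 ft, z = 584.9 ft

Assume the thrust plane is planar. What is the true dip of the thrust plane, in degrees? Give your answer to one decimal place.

Let the plane be z = a·x + b·y + c.
SP-8−SP-7: 66a − 165b = −128.1;  SP-9−SP-7: 128a + 38b = −111.
Solving gives a = −0.98116, b = 0.38390.
Gradient magnitude |∇z| = √(a² + b²) = √(0.96267 + 0.14738) = 1.05359.
True dip = arctan(1.05359) = 46.5°, dipping toward ESE (azimuth ≈ 111°).

46.5°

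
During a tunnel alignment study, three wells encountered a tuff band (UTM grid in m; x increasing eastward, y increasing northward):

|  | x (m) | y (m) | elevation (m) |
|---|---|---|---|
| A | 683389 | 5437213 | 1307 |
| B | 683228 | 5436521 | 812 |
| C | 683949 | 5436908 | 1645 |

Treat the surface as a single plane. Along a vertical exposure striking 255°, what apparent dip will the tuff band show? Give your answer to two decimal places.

Two edge vectors: A→B = (-161, -692, -495), A→C = (560, -305, 338).
Normal n = (A→B) × (A→C) = (-384871, -222782, 436625).
So ∂z/∂x = −n_x/n_z = 0.88147 and ∂z/∂y = −n_y/n_z = 0.51024.
Unit vector along 255° is (sin 255°, cos 255°) = (-0.9659, -0.2588).
Slope in that direction = a·(-0.9659) + b·(-0.2588) = −0.98349.
Apparent dip = arctan|0.98349| = 44.52° (true dip is 45.5°, so apparent ≤ true as expected).

44.52°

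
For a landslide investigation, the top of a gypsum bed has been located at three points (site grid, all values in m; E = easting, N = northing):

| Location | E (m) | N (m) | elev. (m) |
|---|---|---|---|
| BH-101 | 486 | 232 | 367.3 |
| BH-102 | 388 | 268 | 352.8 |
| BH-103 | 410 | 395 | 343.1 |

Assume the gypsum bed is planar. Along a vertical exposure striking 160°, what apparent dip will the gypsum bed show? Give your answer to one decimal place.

7.3°

Two edge vectors: BH-101→BH-102 = (-98, 36, -14.5), BH-101→BH-103 = (-76, 163, -24.2).
Normal n = (BH-101→BH-102) × (BH-101→BH-103) = (1492.3, -1269.6, -13238).
So ∂z/∂E = −n_x/n_z = 0.11273 and ∂z/∂N = −n_y/n_z = −0.09591.
Unit vector along 160° is (sin 160°, cos 160°) = (0.3420, -0.9397).
Slope in that direction = a·(0.3420) + b·(-0.9397) = 0.12868.
Apparent dip = arctan|0.12868| = 7.3° (true dip is 8.4°, so apparent ≤ true as expected).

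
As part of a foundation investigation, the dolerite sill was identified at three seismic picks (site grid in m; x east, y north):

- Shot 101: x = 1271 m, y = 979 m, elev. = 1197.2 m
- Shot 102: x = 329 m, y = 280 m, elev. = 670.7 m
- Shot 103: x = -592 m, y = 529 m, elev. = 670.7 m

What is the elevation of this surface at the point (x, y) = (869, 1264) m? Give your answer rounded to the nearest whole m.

Let the plane be z = a·x + b·y + c.
Shot 102−Shot 101: −942a − 699b = −526.5;  Shot 103−Shot 101: −1863a − 450b = −526.5.
Solving gives a = 0.14926, b = 0.55207.
Then c = 1197.2 − a·1271 − b·979 = 467.01.
At (869, 1264): z = 129.7 + 697.8 + 467.01 = 1294.5 m.

1295 m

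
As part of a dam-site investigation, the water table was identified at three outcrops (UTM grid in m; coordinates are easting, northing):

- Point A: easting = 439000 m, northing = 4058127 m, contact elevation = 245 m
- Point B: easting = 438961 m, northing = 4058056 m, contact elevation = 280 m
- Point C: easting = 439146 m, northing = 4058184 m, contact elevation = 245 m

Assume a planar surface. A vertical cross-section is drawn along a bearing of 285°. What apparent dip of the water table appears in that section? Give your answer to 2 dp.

21.76°

Let the plane be z = a·easting + b·northing + c.
Point B−Point A: −39a − 71b = 35;  Point C−Point A: 146a + 57b = 0.
Solving gives a = 0.24500, b = −0.62753.
Unit vector along 285° is (sin 285°, cos 285°) = (-0.9659, 0.2588).
Slope in that direction = a·(-0.9659) + b·(0.2588) = −0.39907.
Apparent dip = arctan|0.39907| = 21.76° (true dip is 34.0°, so apparent ≤ true as expected).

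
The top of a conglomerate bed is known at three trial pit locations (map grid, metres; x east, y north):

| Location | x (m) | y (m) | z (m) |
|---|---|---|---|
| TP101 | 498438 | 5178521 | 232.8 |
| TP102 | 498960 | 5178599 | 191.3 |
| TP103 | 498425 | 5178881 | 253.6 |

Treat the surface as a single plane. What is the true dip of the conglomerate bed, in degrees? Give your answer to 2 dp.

Let the plane be z = a·x + b·y + c.
TP102−TP101: 522a + 78b = −41.5;  TP103−TP101: −13a + 360b = 20.8.
Solving gives a = −0.08766, b = 0.05461.
Gradient magnitude |∇z| = √(a² + b²) = √(0.00768 + 0.00298) = 0.10328.
True dip = arctan(0.10328) = 5.90°, dipping toward ESE (azimuth ≈ 122°).

5.90°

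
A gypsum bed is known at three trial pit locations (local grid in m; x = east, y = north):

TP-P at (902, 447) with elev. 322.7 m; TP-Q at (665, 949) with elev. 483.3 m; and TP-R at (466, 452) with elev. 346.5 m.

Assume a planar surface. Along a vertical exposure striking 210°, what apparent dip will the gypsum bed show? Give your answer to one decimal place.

Let the plane be z = a·x + b·y + c.
TP-Q−TP-P: −237a + 502b = 160.6;  TP-R−TP-P: −436a + 5b = 23.8.
Solving gives a = −0.05120, b = 0.29575.
Unit vector along 210° is (sin 210°, cos 210°) = (-0.5000, -0.8660).
Slope in that direction = a·(-0.5000) + b·(-0.8660) = −0.23053.
Apparent dip = arctan|0.23053| = 13.0° (true dip is 16.7°, so apparent ≤ true as expected).

13.0°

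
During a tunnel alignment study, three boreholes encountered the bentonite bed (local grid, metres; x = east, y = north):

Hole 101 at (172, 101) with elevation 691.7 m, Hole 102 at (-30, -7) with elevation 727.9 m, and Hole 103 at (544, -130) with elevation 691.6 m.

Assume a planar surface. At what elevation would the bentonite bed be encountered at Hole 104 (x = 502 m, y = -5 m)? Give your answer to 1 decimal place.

676.3 m

Let the plane be z = a·x + b·y + c.
Hole 102−Hole 101: −202a − 108b = 36.2;  Hole 103−Hole 101: 372a − 231b = −0.1.
Solving gives a = −0.09642, b = −0.15484.
Then c = 691.7 − a·172 − b·101 = 723.92.
At (502, -5): z = −48.4 + 0.8 + 723.92 = 676.3 m.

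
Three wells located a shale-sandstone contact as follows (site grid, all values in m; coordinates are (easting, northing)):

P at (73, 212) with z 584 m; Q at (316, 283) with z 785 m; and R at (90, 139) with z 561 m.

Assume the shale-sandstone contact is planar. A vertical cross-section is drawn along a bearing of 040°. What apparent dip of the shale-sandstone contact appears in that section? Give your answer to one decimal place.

Two edge vectors: P→Q = (243, 71, 201), P→R = (17, -73, -23).
Normal n = (P→Q) × (P→R) = (13040, 9006, -18946).
So ∂z/∂E = −n_x/n_z = 0.68827 and ∂z/∂N = −n_y/n_z = 0.47535.
Unit vector along 040° is (sin 40°, cos 40°) = (0.6428, 0.7660).
Slope in that direction = a·(0.6428) + b·(0.7660) = 0.80655.
Apparent dip = arctan|0.80655| = 38.9° (true dip is 39.9°, so apparent ≤ true as expected).

38.9°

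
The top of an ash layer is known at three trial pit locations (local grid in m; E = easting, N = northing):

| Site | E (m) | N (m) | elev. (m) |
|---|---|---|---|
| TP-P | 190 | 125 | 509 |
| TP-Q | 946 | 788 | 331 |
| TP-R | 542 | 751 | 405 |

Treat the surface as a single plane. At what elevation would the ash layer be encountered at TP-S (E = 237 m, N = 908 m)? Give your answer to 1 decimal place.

Let the plane be z = a·E + b·N + c.
TP-Q−TP-P: 756a + 663b = −178;  TP-R−TP-P: 352a + 626b = −104.
Solving gives a = −0.17707, b = −0.06657.
Then c = 509 − a·190 − b·125 = 550.96.
At (237, 908): z = −42.0 − 60.4 + 550.96 = 448.6 m.

448.6 m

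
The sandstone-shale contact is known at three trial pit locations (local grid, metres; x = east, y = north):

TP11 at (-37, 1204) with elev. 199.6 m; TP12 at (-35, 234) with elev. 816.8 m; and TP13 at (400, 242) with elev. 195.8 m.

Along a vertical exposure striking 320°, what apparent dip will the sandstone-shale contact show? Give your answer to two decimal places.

Let the plane be z = a·x + b·y + c.
TP12−TP11: 2a − 970b = 617.2;  TP13−TP11: 437a − 962b = −3.8.
Solving gives a = −1.41583, b = −0.63921.
Unit vector along 320° is (sin 320°, cos 320°) = (-0.6428, 0.7660).
Slope in that direction = a·(-0.6428) + b·(0.7660) = 0.42042.
Apparent dip = arctan|0.42042| = 22.80° (true dip is 57.2°, so apparent ≤ true as expected).

22.80°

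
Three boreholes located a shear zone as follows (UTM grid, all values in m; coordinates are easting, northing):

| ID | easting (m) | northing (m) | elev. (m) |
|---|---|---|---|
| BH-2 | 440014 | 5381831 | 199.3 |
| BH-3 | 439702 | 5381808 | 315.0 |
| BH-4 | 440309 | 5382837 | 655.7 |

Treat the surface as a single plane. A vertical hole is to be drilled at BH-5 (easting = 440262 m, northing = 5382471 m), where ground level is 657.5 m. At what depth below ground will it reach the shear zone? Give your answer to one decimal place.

192.8 m

Two edge vectors: BH-2→BH-3 = (-312, -23, 115.7), BH-2→BH-4 = (295, 1006, 456.4).
Normal n = (BH-2→BH-3) × (BH-2→BH-4) = (-126891.4, 176528.3, -307087).
So ∂z/∂easting = −n_x/n_z = −0.413209937 and ∂z/∂northing = −n_y/n_z = 0.574847844.
Intercept c from BH-2: 199.3 + 181818.16 − 3093733.95 = −2911716.49.
At (440262, 5382471): z_contact = −181920.63 + 3094101.85 − 2911716.49 = 464.73 m.
Depth below ground = 657.5 − 464.73 = 192.8 m.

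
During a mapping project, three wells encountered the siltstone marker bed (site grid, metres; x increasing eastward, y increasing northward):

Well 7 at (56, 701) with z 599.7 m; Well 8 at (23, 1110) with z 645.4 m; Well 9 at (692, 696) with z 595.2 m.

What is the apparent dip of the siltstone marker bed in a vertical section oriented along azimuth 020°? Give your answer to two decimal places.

5.85°

Let the plane be z = a·x + b·y + c.
Well 8−Well 7: −33a + 409b = 45.7;  Well 9−Well 7: 636a − 5b = −4.5.
Solving gives a = −0.00620, b = 0.11124.
Unit vector along 020° is (sin 20°, cos 20°) = (0.3420, 0.9397).
Slope in that direction = a·(0.3420) + b·(0.9397) = 0.10241.
Apparent dip = arctan|0.10241| = 5.85° (true dip is 6.4°, so apparent ≤ true as expected).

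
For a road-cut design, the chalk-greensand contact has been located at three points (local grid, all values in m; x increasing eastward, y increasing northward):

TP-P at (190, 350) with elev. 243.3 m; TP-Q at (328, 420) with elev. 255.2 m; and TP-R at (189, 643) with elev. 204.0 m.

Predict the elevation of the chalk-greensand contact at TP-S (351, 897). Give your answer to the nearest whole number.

Two edge vectors: TP-P→TP-Q = (138, 70, 11.9), TP-P→TP-R = (-1, 293, -39.3).
Normal n = (TP-P→TP-Q) × (TP-P→TP-R) = (-6237.7, 5411.5, 40504).
So ∂z/∂x = −n_x/n_z = 0.15400 and ∂z/∂y = −n_y/n_z = −0.13360.
Intercept c from TP-P: 243.3 − 29.26 + 46.76 = 260.80.
At (351, 897): z = 54.1 − 119.8 + 260.80 = 195.0 m.

195 m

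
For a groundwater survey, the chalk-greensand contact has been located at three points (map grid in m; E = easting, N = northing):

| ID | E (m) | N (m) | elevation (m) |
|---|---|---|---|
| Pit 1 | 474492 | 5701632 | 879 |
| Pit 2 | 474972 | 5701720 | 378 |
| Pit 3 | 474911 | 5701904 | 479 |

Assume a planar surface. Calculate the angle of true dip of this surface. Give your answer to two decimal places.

47.61°

Two edge vectors: Pit 1→Pit 2 = (480, 88, -501), Pit 1→Pit 3 = (419, 272, -400).
Normal n = (Pit 1→Pit 2) × (Pit 1→Pit 3) = (101072, -17919, 93688).
So ∂z/∂E = −n_x/n_z = −1.07881 and ∂z/∂N = −n_y/n_z = 0.19126.
Gradient magnitude |∇z| = √(a² + b²) = √(1.16384 + 0.03658) = 1.09564.
True dip = arctan(1.09564) = 47.61°, dipping toward E (azimuth ≈ 100°).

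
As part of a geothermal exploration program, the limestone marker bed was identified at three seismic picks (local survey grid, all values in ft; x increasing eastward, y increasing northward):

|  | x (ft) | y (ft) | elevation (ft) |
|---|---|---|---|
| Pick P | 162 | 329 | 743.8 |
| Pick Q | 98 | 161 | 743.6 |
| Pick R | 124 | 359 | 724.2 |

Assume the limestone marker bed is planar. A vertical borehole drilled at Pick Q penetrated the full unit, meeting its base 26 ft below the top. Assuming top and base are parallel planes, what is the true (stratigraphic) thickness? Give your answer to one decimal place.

Two edge vectors: Pick P→Pick Q = (-64, -168, -0.2), Pick P→Pick R = (-38, 30, -19.6).
Normal n = (Pick P→Pick Q) × (Pick P→Pick R) = (3298.8, -1246.8, -8304).
So ∂z/∂x = −n_x/n_z = 0.39725 and ∂z/∂y = −n_y/n_z = −0.15014.
|∇z| = √(a²+b²) = 0.42468, so dip δ = arctan(0.42468) = 23.01°.
True thickness = vertical thickness × cos δ = 26 × cos 23.01° = 23.9 ft.

23.9 ft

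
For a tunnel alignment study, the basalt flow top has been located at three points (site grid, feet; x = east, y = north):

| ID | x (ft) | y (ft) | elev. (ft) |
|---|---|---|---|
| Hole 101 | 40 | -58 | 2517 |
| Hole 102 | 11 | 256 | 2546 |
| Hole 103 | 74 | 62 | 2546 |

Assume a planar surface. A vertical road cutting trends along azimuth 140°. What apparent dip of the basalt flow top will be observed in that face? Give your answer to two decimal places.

Two edge vectors: Hole 101→Hole 102 = (-29, 314, 29), Hole 101→Hole 103 = (34, 120, 29).
Normal n = (Hole 101→Hole 102) × (Hole 101→Hole 103) = (5626, 1827, -14156).
So ∂z/∂x = −n_x/n_z = 0.39743 and ∂z/∂y = −n_y/n_z = 0.12906.
Unit vector along 140° is (sin 140°, cos 140°) = (0.6428, -0.7660).
Slope in that direction = a·(0.6428) + b·(-0.7660) = 0.15660.
Apparent dip = arctan|0.15660| = 8.90° (true dip is 22.7°, so apparent ≤ true as expected).

8.90°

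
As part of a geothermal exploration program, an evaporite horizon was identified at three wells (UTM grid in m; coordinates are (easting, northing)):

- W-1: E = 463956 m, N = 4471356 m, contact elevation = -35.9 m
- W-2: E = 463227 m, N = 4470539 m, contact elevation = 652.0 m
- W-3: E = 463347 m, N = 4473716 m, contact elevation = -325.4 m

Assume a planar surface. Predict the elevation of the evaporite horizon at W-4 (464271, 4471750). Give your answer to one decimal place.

-344.8 m

Let the plane be z = a·E + b·N + c.
W-2−W-1: −729a − 817b = 687.9;  W-3−W-1: −609a + 2360b = −289.5.
Solving gives a = −0.625305175, b = −0.284030022.
Then c = -35.9 − a·463956 − b·4471356 = 1560077.53.
At (464271, 4471750): z = −290311.1 − 1270111.2 + 1560077.53 = -344.8 m.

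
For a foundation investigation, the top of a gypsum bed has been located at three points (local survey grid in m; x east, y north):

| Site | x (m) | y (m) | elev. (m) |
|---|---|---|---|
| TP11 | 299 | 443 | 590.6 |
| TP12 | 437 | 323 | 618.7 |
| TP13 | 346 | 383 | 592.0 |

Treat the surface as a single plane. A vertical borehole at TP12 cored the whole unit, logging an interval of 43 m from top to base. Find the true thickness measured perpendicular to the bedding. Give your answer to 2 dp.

34.96 m

Two edge vectors: TP11→TP12 = (138, -120, 28.1), TP11→TP13 = (47, -60, 1.4).
Normal n = (TP11→TP12) × (TP11→TP13) = (1518, 1127.5, -2640).
So ∂z/∂x = −n_x/n_z = 0.57500 and ∂z/∂y = −n_y/n_z = 0.42708.
|∇z| = √(a²+b²) = 0.71626, so dip δ = arctan(0.71626) = 35.61°.
True thickness = vertical thickness × cos δ = 43 × cos 35.61° = 34.96 m.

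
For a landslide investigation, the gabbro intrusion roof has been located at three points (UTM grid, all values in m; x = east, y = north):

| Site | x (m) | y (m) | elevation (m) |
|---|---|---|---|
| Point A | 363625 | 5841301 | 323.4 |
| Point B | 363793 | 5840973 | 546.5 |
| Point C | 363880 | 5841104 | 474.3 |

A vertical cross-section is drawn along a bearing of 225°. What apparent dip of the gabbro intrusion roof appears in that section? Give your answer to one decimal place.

20.0°

Let the plane be z = a·x + b·y + c.
Point B−Point A: 168a − 328b = 223.1;  Point C−Point A: 255a − 197b = 150.9.
Solving gives a = 0.10970, b = −0.62400.
Unit vector along 225° is (sin 225°, cos 225°) = (-0.7071, -0.7071).
Slope in that direction = a·(-0.7071) + b·(-0.7071) = 0.36367.
Apparent dip = arctan|0.36367| = 20.0° (true dip is 32.4°, so apparent ≤ true as expected).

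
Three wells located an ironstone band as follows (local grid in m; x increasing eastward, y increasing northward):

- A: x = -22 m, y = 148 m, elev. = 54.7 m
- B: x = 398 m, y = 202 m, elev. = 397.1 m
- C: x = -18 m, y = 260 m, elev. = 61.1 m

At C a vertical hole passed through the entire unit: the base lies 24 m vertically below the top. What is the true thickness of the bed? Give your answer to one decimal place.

18.6 m

Two edge vectors: A→B = (420, 54, 342.4), A→C = (4, 112, 6.4).
Normal n = (A→B) × (A→C) = (-38003.2, -1318.4, 46824).
So ∂z/∂x = −n_x/n_z = 0.81162 and ∂z/∂y = −n_y/n_z = 0.02816.
|∇z| = √(a²+b²) = 0.81211, so dip δ = arctan(0.81211) = 39.08°.
True thickness = vertical thickness × cos δ = 24 × cos 39.08° = 18.6 m.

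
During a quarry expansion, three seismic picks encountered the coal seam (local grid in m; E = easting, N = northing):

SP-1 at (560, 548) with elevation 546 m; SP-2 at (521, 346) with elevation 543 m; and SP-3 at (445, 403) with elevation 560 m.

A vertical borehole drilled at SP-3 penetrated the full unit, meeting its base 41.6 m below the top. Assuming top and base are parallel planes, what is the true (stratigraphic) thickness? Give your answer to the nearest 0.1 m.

Let the plane be z = a·E + b·N + c.
SP-2−SP-1: −39a − 202b = −3;  SP-3−SP-1: −115a − 145b = 14.
Solving gives a = −0.18566, b = 0.05070.
|∇z| = √(a²+b²) = 0.19246, so dip δ = arctan(0.19246) = 10.89°.
True thickness = vertical thickness × cos δ = 41.6 × cos 10.89° = 40.9 m.

40.9 m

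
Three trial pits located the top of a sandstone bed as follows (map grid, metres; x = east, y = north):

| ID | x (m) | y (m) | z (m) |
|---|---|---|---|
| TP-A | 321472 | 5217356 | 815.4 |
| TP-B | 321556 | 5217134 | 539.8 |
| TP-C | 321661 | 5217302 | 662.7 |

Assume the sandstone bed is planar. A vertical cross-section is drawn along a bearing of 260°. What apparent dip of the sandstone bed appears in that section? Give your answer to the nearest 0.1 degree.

17.7°

Let the plane be z = a·x + b·y + c.
TP-B−TP-A: 84a − 222b = −275.6;  TP-C−TP-A: 189a − 54b = −152.7.
Solving gives a = −0.50818, b = 1.04916.
Unit vector along 260° is (sin 260°, cos 260°) = (-0.9848, -0.1736).
Slope in that direction = a·(-0.9848) + b·(-0.1736) = 0.31827.
Apparent dip = arctan|0.31827| = 17.7° (true dip is 49.4°, so apparent ≤ true as expected).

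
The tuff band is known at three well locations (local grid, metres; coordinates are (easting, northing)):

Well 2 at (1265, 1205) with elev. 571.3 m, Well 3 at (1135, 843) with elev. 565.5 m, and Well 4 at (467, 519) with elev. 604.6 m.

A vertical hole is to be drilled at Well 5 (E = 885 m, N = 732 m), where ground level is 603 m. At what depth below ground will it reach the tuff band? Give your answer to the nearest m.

Let the plane be z = a·E + b·N + c.
Well 3−Well 2: −130a − 362b = −5.8;  Well 4−Well 2: −798a − 686b = 33.3.
Solving gives a = −0.08029, b = 0.04486.
Then c = 571.3 − a·1265 − b·1205 = 618.82.
At (885, 732): z_contact = −71.1 + 32.8 + 618.82 = 580.6 m.
Depth below ground = 603 − 580.6 = 22 m.

22 m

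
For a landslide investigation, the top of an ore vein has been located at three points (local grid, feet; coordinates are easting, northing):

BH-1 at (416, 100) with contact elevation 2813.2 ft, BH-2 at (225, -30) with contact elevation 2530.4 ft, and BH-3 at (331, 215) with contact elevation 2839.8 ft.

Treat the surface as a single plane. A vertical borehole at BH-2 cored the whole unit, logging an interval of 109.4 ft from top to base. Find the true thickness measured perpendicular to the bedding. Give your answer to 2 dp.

68.47 ft

Two edge vectors: BH-1→BH-2 = (-191, -130, -282.8), BH-1→BH-3 = (-85, 115, 26.6).
Normal n = (BH-1→BH-2) × (BH-1→BH-3) = (29064, 29118.6, -33015).
So ∂z/∂easting = −n_x/n_z = 0.88033 and ∂z/∂northing = −n_y/n_z = 0.88198.
|∇z| = √(a²+b²) = 1.24614, so dip δ = arctan(1.24614) = 51.25°.
True thickness = vertical thickness × cos δ = 109.4 × cos 51.25° = 68.47 ft.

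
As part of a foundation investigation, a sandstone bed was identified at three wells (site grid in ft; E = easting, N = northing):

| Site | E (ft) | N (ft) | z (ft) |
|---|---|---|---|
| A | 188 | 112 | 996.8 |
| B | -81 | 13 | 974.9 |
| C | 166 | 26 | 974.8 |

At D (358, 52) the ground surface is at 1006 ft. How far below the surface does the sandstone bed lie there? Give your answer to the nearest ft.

27 ft

Let the plane be z = a·E + b·N + c.
B−A: −269a − 99b = −21.9;  C−A: −22a − 86b = −22.
Solving gives a = −0.01406, b = 0.25941.
Then c = 996.8 − a·188 − b·112 = 970.39.
At (358, 52): z_contact = −5.0 + 13.5 + 970.39 = 978.8 ft.
Depth below ground = 1006 − 978.8 = 27 ft.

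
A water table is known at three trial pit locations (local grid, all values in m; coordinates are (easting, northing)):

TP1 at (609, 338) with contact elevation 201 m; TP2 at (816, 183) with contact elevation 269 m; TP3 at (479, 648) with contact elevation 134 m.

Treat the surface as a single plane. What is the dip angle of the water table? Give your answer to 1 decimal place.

15.0°

Two edge vectors: TP1→TP2 = (207, -155, 68), TP1→TP3 = (-130, 310, -67).
Normal n = (TP1→TP2) × (TP1→TP3) = (-10695, 5029, 44020).
So ∂z/∂E = −n_x/n_z = 0.24296 and ∂z/∂N = −n_y/n_z = −0.11424.
Gradient magnitude |∇z| = √(a² + b²) = √(0.05903 + 0.01305) = 0.26848.
True dip = arctan(0.26848) = 15.0°, dipping toward WNW (azimuth ≈ 295°).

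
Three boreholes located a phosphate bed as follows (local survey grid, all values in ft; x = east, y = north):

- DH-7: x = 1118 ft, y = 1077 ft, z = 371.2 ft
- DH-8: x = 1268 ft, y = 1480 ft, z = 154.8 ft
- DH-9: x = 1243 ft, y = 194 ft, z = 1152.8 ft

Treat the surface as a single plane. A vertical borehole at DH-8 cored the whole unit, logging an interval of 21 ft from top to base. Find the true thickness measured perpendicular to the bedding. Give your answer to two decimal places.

14.55 ft

Two edge vectors: DH-7→DH-8 = (150, 403, -216.4), DH-7→DH-9 = (125, -883, 781.6).
Normal n = (DH-7→DH-8) × (DH-7→DH-9) = (123903.6, -144290, -182825).
So ∂z/∂x = −n_x/n_z = 0.67772 and ∂z/∂y = −n_y/n_z = −0.78922.
|∇z| = √(a²+b²) = 1.04028, so dip δ = arctan(1.04028) = 46.13°.
True thickness = vertical thickness × cos δ = 21 × cos 46.13° = 14.55 ft.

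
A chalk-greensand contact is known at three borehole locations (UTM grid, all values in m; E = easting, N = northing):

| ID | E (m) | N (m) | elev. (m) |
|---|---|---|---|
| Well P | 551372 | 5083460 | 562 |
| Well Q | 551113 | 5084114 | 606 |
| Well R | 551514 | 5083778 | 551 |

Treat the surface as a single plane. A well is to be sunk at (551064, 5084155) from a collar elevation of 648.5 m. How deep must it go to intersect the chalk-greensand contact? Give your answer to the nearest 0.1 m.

35.8 m

Let the plane be z = a·E + b·N + c.
Well Q−Well P: −259a + 654b = 44;  Well R−Well P: 142a + 318b = −11.
Solving gives a = −0.120903955, b = 0.019397363.
Then c = 562 − a·551372 − b·5083460 = −31380.67.
At (551064, 5084155): z_contact = −66625.82 + 98619.20 − 31380.67 = 612.72 m.
Depth below ground = 648.5 − 612.72 = 35.8 m.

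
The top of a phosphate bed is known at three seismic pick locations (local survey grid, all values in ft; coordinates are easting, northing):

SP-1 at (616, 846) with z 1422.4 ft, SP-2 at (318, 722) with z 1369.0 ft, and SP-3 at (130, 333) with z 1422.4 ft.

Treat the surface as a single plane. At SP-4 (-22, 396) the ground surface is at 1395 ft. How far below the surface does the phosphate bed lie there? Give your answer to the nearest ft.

Let the plane be z = a·easting + b·northing + c.
SP-2−SP-1: −298a − 124b = −53.4;  SP-3−SP-1: −486a − 513b = 0.
Solving gives a = 0.29580, b = −0.28023.
Then c = 1422.4 − a·616 − b·846 = 1477.26.
At (-22, 396): z_contact = −6.5 − 111.0 + 1477.26 = 1359.8 ft.
Depth below ground = 1395 − 1359.8 = 35 ft.

35 ft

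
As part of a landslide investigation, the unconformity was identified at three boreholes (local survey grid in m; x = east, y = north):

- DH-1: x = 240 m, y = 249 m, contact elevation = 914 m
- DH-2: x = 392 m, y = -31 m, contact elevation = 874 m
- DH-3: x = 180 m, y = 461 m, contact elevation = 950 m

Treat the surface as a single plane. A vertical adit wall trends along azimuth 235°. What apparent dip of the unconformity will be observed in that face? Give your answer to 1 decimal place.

Two edge vectors: DH-1→DH-2 = (152, -280, -40), DH-1→DH-3 = (-60, 212, 36).
Normal n = (DH-1→DH-2) × (DH-1→DH-3) = (-1600, -3072, 15424).
So ∂z/∂x = −n_x/n_z = 0.10373 and ∂z/∂y = −n_y/n_z = 0.19917.
Unit vector along 235° is (sin 235°, cos 235°) = (-0.8192, -0.5736).
Slope in that direction = a·(-0.8192) + b·(-0.5736) = −0.19921.
Apparent dip = arctan|0.19921| = 11.3° (true dip is 12.7°, so apparent ≤ true as expected).

11.3°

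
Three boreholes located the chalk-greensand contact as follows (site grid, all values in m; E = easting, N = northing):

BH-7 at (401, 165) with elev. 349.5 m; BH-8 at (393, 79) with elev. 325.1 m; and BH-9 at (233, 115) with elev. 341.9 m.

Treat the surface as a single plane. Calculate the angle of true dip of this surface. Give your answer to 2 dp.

Let the plane be z = a·E + b·N + c.
BH-8−BH-7: −8a − 86b = −24.4;  BH-9−BH-7: −168a − 50b = −7.6.
Solving gives a = −0.04032, b = 0.28747.
Gradient magnitude |∇z| = √(a² + b²) = √(0.00163 + 0.08264) = 0.29029.
True dip = arctan(0.29029) = 16.19°, dipping toward S (azimuth ≈ 172°).

16.19°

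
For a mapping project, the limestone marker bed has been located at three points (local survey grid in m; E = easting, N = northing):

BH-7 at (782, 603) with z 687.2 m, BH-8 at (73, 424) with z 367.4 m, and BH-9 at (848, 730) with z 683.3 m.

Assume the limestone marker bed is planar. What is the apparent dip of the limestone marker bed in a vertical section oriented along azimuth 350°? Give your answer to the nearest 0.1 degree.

21.4°

Two edge vectors: BH-7→BH-8 = (-709, -179, -319.8), BH-7→BH-9 = (66, 127, -3.9).
Normal n = (BH-7→BH-8) × (BH-7→BH-9) = (41312.7, -23871.9, -78229).
So ∂z/∂E = −n_x/n_z = 0.52810 and ∂z/∂N = −n_y/n_z = −0.30515.
Unit vector along 350° is (sin 350°, cos 350°) = (-0.1736, 0.9848).
Slope in that direction = a·(-0.1736) + b·(0.9848) = −0.39222.
Apparent dip = arctan|0.39222| = 21.4° (true dip is 31.4°, so apparent ≤ true as expected).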